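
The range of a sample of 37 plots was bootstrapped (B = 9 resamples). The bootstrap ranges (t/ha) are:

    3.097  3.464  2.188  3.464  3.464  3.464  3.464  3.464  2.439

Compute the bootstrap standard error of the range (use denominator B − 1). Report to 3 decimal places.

Bootstrap SE is the standard deviation of the 9 replicate ranges.
Mean of replicates: (3.097 + 3.464 + 2.188 + 3.464 + 3.464 + 3.464 + 3.464 + 3.464 + 2.439) / 9 = 28.5080 / 9 = 3.1676
Sum of squared deviations: (−0.0706)² + (+0.2964)² + (−0.9796)² + (+0.2964)² + (+0.2964)² + (+0.2964)² + (+0.2964)² + (+0.2964)² + (−0.7286)² = 2.0226
Variance = 2.0226 / 8 = 0.2528
SE* = √0.2528

SE* = 0.503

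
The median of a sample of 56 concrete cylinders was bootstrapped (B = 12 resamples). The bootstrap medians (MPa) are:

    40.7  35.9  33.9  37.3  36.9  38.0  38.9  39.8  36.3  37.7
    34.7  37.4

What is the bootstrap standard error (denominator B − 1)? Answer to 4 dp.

Bootstrap SE is the standard deviation of the 12 replicate medians.
Mean of replicates: (40.7 + 35.9 + 33.9 + 37.3 + 36.9 + 38.0 + 38.9 + 39.8 + 36.3 + 37.7 + 34.7 + 37.4) / 12 = 447.50000 / 12 = 37.29167
Sum of squared deviations: (+3.40833)² + (−1.39167)² + (−3.39167)² + (+0.00833)² + (−0.39167)² + (+0.70833)² + (+1.60833)² + (+2.50833)² + (−0.99167)² + (+0.40833)² + (−2.59167)² + (+0.10833)² = 42.46917
Variance = 42.46917 / 11 = 3.86083
SE* = √3.86083

SE* = 1.9649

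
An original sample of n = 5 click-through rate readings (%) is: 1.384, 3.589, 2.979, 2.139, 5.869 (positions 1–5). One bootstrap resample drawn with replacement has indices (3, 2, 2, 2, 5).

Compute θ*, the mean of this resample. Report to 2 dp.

θ* = 3.92

Resample values: 2.979, 3.589, 3.589, 3.589, 5.869.
Mean = (2.979 + 3.589 + 3.589 + 3.589 + 5.869) / 5 = 19.6150 / 5 = 3.92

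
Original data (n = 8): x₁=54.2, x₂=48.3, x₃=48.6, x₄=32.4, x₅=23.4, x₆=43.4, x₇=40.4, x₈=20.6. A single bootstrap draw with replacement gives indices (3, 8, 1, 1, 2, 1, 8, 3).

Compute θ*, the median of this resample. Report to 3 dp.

θ* = 48.600

Resample values: 48.6, 20.6, 54.2, 54.2, 48.3, 54.2, 20.6, 48.6.
Sorted: 20.6, 20.6, 48.3, 48.6, 48.6, 54.2, 54.2, 54.2
Median = average of the two middle values = 48.600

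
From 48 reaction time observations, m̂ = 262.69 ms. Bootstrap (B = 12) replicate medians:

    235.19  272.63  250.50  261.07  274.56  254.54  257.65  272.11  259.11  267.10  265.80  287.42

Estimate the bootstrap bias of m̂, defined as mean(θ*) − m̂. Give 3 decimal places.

bias = +0.450

mean(θ*) = (235.19 + 272.63 + 250.50 + 261.07 + 274.56 + 254.54 + 257.65 + 272.11 + 259.11 + 267.10 + 265.80 + 287.42) / 12 = 263.1400
bias = 263.1400 − 262.69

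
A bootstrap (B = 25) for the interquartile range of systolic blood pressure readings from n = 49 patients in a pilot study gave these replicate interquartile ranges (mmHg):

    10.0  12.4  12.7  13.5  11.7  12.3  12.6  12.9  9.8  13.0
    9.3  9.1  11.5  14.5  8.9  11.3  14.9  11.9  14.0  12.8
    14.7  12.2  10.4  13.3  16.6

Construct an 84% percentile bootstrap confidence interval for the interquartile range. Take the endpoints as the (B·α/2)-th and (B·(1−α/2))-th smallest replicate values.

Sorted replicates: 8.9, 9.1, 9.3, 9.8, 10.0, 10.4, 11.3, 11.5, 11.7, 11.9, 12.2, 12.3, 12.4, 12.6, 12.7, 12.8, 12.9, 13.0, 13.3, 13.5, 14.0, 14.5, 14.7, 14.9, 16.6
α = 0.16; lower rank = 25 × 0.080 = 2; upper rank = 25 × 0.920 = 23.
The 2nd smallest replicate is 9.1; the 23rd is 14.7.

(9.1, 14.7)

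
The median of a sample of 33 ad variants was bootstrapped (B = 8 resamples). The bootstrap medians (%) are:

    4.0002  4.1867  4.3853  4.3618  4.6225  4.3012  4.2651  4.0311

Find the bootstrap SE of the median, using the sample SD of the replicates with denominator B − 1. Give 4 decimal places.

SE* = 0.2013

Bootstrap SE is the standard deviation of the 8 replicate medians.
Mean of replicates: (4.0002 + 4.1867 + 4.3853 + 4.3618 + 4.6225 + 4.3012 + 4.2651 + 4.0311) / 8 = 34.15390 / 8 = 4.26924
Sum of squared deviations: (−0.26904)² + (−0.08254)² + (+0.11606)² + (+0.09256)² + (+0.35326)² + (+0.03196)² + (−0.00414)² + (−0.23814)² = 0.28377
Variance = 0.28377 / 7 = 0.04054
SE* = √0.04054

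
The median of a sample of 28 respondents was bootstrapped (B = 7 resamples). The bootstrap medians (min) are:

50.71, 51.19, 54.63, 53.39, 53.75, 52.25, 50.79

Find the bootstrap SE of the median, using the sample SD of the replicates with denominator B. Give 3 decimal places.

SE* = 1.450

Bootstrap SE is the standard deviation of the 7 replicate medians.
Mean of replicates: (50.71 + 51.19 + 54.63 + 53.39 + 53.75 + 52.25 + 50.79) / 7 = 366.7100 / 7 = 52.3871
Sum of squared deviations: (−1.6771)² + (−1.1971)² + (+2.2429)² + (+1.0029)² + (+1.3629)² + (−0.1371)² + (−1.5971)² = 14.7091
Variance = 14.7091 / 7 = 2.1013
SE* = √2.1013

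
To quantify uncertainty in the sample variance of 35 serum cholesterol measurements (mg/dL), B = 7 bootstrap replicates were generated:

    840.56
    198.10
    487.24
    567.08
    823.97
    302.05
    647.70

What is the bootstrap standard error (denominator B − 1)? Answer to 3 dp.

Bootstrap SE is the standard deviation of the 7 replicate variances.
Mean of replicates: (840.56 + 198.10 + 487.24 + 567.08 + 823.97 + 302.05 + 647.70) / 7 = 3866.7000 / 7 = 552.3857
Sum of squared deviations: (+288.1743)² + (−354.2857)² + (−65.1457)² + (+14.6943)² + (+271.5843)² + (−250.3357)² + (+95.3143)² = 358533.4796
Variance = 358533.4796 / 6 = 59755.5799
SE* = √59755.5799

SE* = 244.450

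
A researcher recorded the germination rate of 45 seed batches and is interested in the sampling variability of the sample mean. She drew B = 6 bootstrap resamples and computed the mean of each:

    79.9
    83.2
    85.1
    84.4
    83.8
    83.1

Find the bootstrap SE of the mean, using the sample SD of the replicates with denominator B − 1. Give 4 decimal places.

Bootstrap SE is the standard deviation of the 6 replicate means.
Mean of replicates: (79.9 + 83.2 + 85.1 + 84.4 + 83.8 + 83.1) / 6 = 499.50000 / 6 = 83.25000
Sum of squared deviations: (−3.35000)² + (−0.05000)² + (+1.85000)² + (+1.15000)² + (+0.55000)² + (−0.15000)² = 16.29500
Variance = 16.29500 / 5 = 3.25900
SE* = √3.25900

SE* = 1.8053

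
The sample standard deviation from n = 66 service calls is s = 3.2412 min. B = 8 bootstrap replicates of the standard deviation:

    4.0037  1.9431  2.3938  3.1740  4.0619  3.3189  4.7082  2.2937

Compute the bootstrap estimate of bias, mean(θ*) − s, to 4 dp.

bias = −0.0040

mean(θ*) = (4.0037 + 1.9431 + 2.3938 + 3.1740 + 4.0619 + 3.3189 + 4.7082 + 2.2937) / 8 = 3.23716
bias = 3.23716 − 3.2412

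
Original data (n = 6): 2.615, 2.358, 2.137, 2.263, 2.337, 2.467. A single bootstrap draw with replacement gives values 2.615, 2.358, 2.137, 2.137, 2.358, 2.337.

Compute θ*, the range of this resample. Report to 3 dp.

Range = 2.615 − 2.137 = 0.478

θ* = 0.478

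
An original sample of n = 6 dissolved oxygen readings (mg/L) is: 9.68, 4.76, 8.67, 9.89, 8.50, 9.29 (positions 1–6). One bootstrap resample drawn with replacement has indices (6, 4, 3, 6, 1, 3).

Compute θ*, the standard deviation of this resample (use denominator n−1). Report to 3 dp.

θ* = 0.504

Resample values: 9.29, 9.89, 8.67, 9.29, 9.68, 8.67.
Mean = 9.2483; sum of squared deviations = 1.2705
s² = 1.2705 / 5 = 0.2541
s = √0.2541 = 0.504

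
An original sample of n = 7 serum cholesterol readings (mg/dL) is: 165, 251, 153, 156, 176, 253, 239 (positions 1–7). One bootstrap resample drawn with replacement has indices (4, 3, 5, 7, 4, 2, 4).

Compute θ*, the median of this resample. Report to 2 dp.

Resample values: 156, 153, 176, 239, 156, 251, 156.
Sorted: 153, 156, 156, 156, 176, 239, 251
Median = middle value = 156.00

θ* = 156.00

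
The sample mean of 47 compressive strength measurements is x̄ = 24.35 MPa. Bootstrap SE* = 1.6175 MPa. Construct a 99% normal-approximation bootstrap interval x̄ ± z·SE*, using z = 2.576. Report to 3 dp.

(20.183, 28.517)

Margin = 2.576 × 1.6175 = 4.1667
Interval: 24.35 ± 4.1667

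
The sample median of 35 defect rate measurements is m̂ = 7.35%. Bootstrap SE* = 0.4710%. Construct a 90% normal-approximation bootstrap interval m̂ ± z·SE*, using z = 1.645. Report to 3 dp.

(6.575, 8.125)

Margin = 1.645 × 0.4710 = 0.7748
Interval: 7.35 ± 0.7748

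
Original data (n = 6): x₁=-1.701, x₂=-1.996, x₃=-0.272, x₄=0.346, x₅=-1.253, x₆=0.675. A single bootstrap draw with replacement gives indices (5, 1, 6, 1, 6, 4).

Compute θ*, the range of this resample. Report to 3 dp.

Resample values: -1.253, -1.701, 0.675, -1.701, 0.675, 0.346.
Range = 0.675 − -1.701 = 2.376

θ* = 2.376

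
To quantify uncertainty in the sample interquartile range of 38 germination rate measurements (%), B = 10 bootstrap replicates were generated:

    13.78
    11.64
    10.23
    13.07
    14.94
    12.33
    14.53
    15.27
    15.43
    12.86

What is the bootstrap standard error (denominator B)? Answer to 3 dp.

Bootstrap SE is the standard deviation of the 10 replicate interquartile ranges.
Mean of replicates: (13.78 + 11.64 + 10.23 + 13.07 + 14.94 + 12.33 + 14.53 + 15.27 + 15.43 + 12.86) / 10 = 134.0800 / 10 = 13.4080
Sum of squared deviations: (+0.3720)² + (−1.7680)² + (−3.1780)² + (−0.3380)² + (+1.5320)² + (−1.0780)² + (+1.1220)² + (+1.8620)² + (+2.0220)² + (−0.5480)² = 26.1020
Variance = 26.1020 / 10 = 2.6102
SE* = √2.6102

SE* = 1.616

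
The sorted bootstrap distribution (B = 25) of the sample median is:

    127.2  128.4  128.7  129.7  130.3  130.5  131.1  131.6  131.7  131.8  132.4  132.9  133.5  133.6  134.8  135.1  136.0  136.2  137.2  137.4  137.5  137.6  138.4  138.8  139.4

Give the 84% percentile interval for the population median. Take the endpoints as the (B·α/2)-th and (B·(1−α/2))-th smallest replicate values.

α = 0.16; lower rank = 25 × 0.080 = 2; upper rank = 25 × 0.920 = 23.
The 2nd smallest replicate is 128.4; the 23rd is 138.4.

(128.4, 138.4)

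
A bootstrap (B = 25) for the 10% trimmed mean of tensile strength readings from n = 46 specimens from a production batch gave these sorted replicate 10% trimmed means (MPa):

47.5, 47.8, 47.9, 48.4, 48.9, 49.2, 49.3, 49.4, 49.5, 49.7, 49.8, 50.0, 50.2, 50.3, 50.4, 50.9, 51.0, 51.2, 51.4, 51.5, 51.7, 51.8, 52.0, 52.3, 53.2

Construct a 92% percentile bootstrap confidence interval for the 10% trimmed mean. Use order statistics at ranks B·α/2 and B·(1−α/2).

α = 0.08; lower rank = 25 × 0.040 = 1; upper rank = 25 × 0.960 = 24.
The 1st smallest replicate is 47.5; the 24th is 52.3.

(47.5, 52.3)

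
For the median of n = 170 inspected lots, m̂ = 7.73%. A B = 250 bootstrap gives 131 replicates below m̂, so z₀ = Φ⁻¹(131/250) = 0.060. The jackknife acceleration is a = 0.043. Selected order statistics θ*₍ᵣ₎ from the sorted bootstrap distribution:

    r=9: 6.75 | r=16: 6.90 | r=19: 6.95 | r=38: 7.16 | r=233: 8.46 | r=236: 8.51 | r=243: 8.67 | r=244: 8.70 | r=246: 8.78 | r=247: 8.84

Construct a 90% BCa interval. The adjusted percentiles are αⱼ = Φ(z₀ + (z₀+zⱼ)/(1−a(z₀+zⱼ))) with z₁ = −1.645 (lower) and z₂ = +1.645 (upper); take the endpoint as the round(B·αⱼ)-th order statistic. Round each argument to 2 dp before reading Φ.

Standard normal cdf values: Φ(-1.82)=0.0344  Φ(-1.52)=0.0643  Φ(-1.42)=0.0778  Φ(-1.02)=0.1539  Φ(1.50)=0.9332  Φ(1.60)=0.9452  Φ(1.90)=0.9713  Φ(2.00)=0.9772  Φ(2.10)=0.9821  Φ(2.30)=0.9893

(6.95, 8.67)

Lower: z₀ + z₁ = 0.060 + (-1.645) = -1.585; 1 − a(z₀+z₁) = 1 − (0.043)(-1.585) = 1.0682; argument = 0.060 + (-1.585)/1.0682 = -1.4239 → -1.42.
α₁ = Φ(-1.42) = 0.0778; rank = round(250 × 0.0778) = 19; θ*₍19₎ = 6.95.
Upper: z₀ + z₂ = 1.705; 1 − a(z₀+z₂) = 0.9267; argument = 1.8999 → 1.90; α₂ = 0.9713; rank = 243; θ*₍243₎ = 8.67.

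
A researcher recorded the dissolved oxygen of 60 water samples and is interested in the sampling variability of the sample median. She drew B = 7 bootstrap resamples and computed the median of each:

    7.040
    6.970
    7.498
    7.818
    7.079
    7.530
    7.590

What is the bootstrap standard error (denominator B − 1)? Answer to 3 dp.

SE* = 0.328

Bootstrap SE is the standard deviation of the 7 replicate medians.
Mean of replicates: (7.040 + 6.970 + 7.498 + 7.818 + 7.079 + 7.530 + 7.590) / 7 = 51.5250 / 7 = 7.3607
Sum of squared deviations: (−0.3207)² + (−0.3907)² + (+0.1373)² + (+0.4573)² + (−0.2817)² + (+0.1693)² + (+0.2293)² = 0.6441
Variance = 0.6441 / 6 = 0.1073
SE* = √0.1073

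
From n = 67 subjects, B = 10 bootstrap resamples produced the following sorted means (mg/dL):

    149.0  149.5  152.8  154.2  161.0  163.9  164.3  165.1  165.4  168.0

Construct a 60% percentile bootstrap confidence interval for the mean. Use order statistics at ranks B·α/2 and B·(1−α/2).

α = 0.40; lower rank = 10 × 0.200 = 2; upper rank = 10 × 0.800 = 8.
The 2nd smallest replicate is 149.5; the 8th is 165.1.

(149.5, 165.1)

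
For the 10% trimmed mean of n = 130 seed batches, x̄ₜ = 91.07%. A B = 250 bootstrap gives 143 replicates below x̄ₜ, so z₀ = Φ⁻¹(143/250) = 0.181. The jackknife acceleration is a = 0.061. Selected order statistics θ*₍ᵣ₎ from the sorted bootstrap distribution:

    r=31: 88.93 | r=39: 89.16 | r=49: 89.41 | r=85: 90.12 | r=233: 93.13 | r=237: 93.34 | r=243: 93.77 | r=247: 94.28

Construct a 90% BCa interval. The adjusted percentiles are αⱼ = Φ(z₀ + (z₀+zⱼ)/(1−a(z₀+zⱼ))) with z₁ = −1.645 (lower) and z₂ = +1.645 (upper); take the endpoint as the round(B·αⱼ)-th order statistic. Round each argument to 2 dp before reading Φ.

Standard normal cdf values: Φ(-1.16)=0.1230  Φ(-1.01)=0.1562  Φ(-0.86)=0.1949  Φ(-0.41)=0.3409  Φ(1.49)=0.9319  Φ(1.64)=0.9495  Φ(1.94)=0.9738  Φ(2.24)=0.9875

Lower: z₀ + z₁ = 0.181 + (-1.645) = -1.464; 1 − a(z₀+z₁) = 1 − (0.061)(-1.464) = 1.0893; argument = 0.181 + (-1.464)/1.0893 = -1.1630 → -1.16.
α₁ = Φ(-1.16) = 0.1230; rank = round(250 × 0.1230) = 31; θ*₍31₎ = 88.93.
Upper: z₀ + z₂ = 1.826; 1 − a(z₀+z₂) = 0.8886; argument = 2.2359 → 2.24; α₂ = 0.9875; rank = 247; θ*₍247₎ = 94.28.

(88.93, 94.28)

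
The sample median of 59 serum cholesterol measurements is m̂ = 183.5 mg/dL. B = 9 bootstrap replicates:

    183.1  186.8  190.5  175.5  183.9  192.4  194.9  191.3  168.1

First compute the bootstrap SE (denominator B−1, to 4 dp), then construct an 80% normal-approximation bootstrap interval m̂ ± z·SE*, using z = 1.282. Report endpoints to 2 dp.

Mean of replicates = 185.1667; sum of squared deviations = 606.3800; SE* = √(606.3800/8) = 8.7062
Margin = 1.282 × 8.7062 = 11.161
Interval: 183.5 ± 11.161

(172.34, 194.66)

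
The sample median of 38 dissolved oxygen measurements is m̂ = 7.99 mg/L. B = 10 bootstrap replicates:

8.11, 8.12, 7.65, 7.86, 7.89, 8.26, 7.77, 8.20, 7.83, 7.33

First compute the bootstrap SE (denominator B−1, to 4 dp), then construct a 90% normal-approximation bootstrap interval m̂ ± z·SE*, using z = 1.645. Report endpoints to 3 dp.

Mean of replicates = 7.9020; sum of squared deviations = 0.7230; SE* = √(0.7230/9) = 0.2834
Margin = 1.645 × 0.2834 = 0.4662
Interval: 7.99 ± 0.4662

(7.524, 8.456)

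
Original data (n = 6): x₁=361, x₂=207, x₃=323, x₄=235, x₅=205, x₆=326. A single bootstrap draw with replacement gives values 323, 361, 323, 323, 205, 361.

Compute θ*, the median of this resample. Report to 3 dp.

Sorted: 205, 323, 323, 323, 361, 361
Median = average of the two middle values = 323.000

θ* = 323.000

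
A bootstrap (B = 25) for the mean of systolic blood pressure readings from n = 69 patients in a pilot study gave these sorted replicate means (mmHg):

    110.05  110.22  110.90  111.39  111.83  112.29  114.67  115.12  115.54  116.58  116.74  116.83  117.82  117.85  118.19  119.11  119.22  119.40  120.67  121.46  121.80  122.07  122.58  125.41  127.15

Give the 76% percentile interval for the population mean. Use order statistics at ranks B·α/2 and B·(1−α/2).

(110.90, 122.07)

α = 0.24; lower rank = 25 × 0.120 = 3; upper rank = 25 × 0.880 = 22.
The 3rd smallest replicate is 110.90; the 22nd is 122.07.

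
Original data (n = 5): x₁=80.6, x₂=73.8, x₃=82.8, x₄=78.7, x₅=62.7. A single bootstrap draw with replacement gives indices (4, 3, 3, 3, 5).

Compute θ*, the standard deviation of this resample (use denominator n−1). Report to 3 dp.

θ* = 8.713

Resample values: 78.7, 82.8, 82.8, 82.8, 62.7.
Mean = 77.9600; sum of squared deviations = 303.6920
s² = 303.6920 / 4 = 75.9230
s = √75.9230 = 8.713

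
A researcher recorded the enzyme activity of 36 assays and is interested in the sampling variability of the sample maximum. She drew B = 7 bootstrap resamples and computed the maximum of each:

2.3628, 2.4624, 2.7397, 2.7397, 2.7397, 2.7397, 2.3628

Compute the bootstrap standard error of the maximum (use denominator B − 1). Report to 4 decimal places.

Bootstrap SE is the standard deviation of the 7 replicate maximums.
Mean of replicates: (2.3628 + 2.4624 + 2.7397 + 2.7397 + 2.7397 + 2.7397 + 2.3628) / 7 = 18.14680 / 7 = 2.59240
Sum of squared deviations: (−0.22960)² + (−0.13000)² + (+0.14730)² + (+0.14730)² + (+0.14730)² + (+0.14730)² + (−0.22960)² = 0.20912
Variance = 0.20912 / 6 = 0.03485
SE* = √0.03485

SE* = 0.1867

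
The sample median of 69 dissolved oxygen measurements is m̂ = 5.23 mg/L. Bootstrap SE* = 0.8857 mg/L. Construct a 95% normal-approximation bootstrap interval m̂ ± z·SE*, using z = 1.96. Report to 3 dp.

Margin = 1.96 × 0.8857 = 1.7360
Interval: 5.23 ± 1.7360

(3.494, 6.966)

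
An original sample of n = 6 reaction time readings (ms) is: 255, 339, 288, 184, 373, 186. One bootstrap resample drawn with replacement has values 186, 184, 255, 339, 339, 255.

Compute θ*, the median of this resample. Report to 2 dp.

Sorted: 184, 186, 255, 255, 339, 339
Median = average of the two middle values = 255.00

θ* = 255.00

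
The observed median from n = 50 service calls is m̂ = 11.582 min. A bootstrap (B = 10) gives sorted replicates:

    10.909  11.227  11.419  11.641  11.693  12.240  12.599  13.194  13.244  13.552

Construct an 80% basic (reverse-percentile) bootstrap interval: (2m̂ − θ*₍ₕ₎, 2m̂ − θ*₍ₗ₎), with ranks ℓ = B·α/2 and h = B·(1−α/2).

(9.920, 12.255)

Percentile endpoints at ranks 1 and 9: θ*₍1₎ = 10.909, θ*₍9₎ = 13.244.
Basic interval reflects these around m̂:
  lower = 2 × 11.582 − 13.244 = 9.920
  upper = 2 × 11.582 − 10.909 = 12.255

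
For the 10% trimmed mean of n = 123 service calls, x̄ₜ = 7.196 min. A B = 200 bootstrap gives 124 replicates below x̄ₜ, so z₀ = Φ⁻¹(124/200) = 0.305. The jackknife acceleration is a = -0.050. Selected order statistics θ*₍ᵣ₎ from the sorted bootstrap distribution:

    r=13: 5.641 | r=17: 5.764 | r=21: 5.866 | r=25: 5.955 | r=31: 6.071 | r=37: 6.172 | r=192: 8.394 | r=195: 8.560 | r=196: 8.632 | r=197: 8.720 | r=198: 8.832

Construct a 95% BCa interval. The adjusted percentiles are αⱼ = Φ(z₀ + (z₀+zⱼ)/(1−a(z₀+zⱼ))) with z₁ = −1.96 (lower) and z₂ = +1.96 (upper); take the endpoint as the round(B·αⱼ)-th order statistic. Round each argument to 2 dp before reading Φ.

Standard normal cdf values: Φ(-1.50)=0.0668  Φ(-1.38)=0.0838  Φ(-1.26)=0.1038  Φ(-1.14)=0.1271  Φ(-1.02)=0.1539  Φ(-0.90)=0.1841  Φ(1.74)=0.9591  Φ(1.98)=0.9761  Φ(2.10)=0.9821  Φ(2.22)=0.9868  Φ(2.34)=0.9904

(5.641, 8.832)

Lower: z₀ + z₁ = 0.305 + (-1.960) = -1.655; 1 − a(z₀+z₁) = 1 − (-0.050)(-1.655) = 0.9173; argument = 0.305 + (-1.655)/0.9173 = -1.4993 → -1.50.
α₁ = Φ(-1.50) = 0.0668; rank = round(200 × 0.0668) = 13; θ*₍13₎ = 5.641.
Upper: z₀ + z₂ = 2.265; 1 − a(z₀+z₂) = 1.1133; argument = 2.3396 → 2.34; α₂ = 0.9904; rank = 198; θ*₍198₎ = 8.832.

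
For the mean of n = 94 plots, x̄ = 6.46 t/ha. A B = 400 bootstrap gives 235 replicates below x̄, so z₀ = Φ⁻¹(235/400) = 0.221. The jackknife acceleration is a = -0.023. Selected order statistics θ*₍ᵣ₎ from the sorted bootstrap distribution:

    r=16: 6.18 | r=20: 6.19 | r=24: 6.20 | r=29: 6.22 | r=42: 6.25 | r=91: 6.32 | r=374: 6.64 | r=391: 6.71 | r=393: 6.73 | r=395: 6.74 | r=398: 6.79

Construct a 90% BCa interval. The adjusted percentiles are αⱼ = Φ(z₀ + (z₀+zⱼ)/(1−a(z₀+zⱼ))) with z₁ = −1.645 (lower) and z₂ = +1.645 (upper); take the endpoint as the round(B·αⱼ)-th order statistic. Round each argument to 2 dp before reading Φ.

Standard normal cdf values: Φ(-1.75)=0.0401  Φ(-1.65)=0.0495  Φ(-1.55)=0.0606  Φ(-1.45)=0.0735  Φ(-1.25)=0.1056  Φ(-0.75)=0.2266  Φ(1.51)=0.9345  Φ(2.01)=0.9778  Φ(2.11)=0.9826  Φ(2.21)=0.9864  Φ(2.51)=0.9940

Lower: z₀ + z₁ = 0.221 + (-1.645) = -1.424; 1 − a(z₀+z₁) = 1 − (-0.023)(-1.424) = 0.9672; argument = 0.221 + (-1.424)/0.9672 = -1.2512 → -1.25.
α₁ = Φ(-1.25) = 0.1056; rank = round(400 × 0.1056) = 42; θ*₍42₎ = 6.25.
Upper: z₀ + z₂ = 1.866; 1 − a(z₀+z₂) = 1.0429; argument = 2.0102 → 2.01; α₂ = 0.9778; rank = 391; θ*₍391₎ = 6.71.

(6.25, 6.71)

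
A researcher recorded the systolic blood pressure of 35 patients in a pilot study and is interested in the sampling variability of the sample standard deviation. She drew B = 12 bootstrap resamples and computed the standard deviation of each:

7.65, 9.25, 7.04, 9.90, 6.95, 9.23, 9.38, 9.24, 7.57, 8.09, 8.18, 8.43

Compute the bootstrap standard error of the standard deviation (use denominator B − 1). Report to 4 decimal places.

Bootstrap SE is the standard deviation of the 12 replicate standard deviations.
Mean of replicates: (7.65 + 9.25 + 7.04 + 9.90 + 6.95 + 9.23 + 9.38 + 9.24 + 7.57 + 8.09 + 8.18 + 8.43) / 12 = 100.91000 / 12 = 8.40917
Sum of squared deviations: (−0.75917)² + (+0.84083)² + (−1.36917)² + (+1.49083)² + (−1.45917)² + (+0.82083)² + (+0.97083)² + (+0.83083)² + (−0.83917)² + (−0.31917)² + (−0.22917)² + (+0.02083)² = 10.67529
Variance = 10.67529 / 11 = 0.97048
SE* = √0.97048

SE* = 0.9851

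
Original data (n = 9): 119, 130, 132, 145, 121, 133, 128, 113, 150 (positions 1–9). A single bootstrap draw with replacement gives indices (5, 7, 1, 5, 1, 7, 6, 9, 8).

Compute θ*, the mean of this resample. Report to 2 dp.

Resample values: 121, 128, 119, 121, 119, 128, 133, 150, 113.
Mean = (121 + 128 + 119 + 121 + 119 + 128 + 133 + 150 + 113) / 9 = 1132.0 / 9 = 125.78

θ* = 125.78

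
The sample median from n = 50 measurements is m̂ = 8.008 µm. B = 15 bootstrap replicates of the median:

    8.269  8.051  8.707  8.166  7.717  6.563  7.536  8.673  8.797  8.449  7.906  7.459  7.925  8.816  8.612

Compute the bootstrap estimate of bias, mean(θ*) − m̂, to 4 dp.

bias = +0.1017

mean(θ*) = (8.269 + 8.051 + 8.707 + 8.166 + 7.717 + 6.563 + 7.536 + 8.673 + 8.797 + 8.449 + 7.906 + 7.459 + 7.925 + 8.816 + 8.612) / 15 = 8.10973
bias = 8.10973 − 8.008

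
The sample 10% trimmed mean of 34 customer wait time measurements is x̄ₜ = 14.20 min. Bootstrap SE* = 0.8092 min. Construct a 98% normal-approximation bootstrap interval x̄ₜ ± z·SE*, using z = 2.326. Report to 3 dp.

(12.318, 16.082)

Margin = 2.326 × 0.8092 = 1.8822
Interval: 14.20 ± 1.8822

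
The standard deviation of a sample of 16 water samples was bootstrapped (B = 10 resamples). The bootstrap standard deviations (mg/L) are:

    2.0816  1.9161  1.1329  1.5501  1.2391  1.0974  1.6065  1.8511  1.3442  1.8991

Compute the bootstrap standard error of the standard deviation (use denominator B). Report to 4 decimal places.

SE* = 0.3384

Bootstrap SE is the standard deviation of the 10 replicate standard deviations.
Mean of replicates: (2.0816 + 1.9161 + 1.1329 + 1.5501 + 1.2391 + 1.0974 + 1.6065 + 1.8511 + 1.3442 + 1.8991) / 10 = 15.71810 / 10 = 1.57181
Sum of squared deviations: (+0.50979)² + (+0.34429)² + (−0.43891)² + (−0.02171)² + (−0.33271)² + (−0.47441)² + (+0.03469)² + (+0.27929)² + (−0.22761)² + (+0.32729)² = 1.14543
Variance = 1.14543 / 10 = 0.11454
SE* = √0.11454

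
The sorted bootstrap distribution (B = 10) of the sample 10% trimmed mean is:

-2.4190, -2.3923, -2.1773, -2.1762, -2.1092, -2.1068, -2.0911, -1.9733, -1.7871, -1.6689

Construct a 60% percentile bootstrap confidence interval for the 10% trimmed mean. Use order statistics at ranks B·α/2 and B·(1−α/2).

α = 0.40; lower rank = 10 × 0.200 = 2; upper rank = 10 × 0.800 = 8.
The 2nd smallest replicate is -2.3923; the 8th is -1.9733.

(-2.3923, -1.9733)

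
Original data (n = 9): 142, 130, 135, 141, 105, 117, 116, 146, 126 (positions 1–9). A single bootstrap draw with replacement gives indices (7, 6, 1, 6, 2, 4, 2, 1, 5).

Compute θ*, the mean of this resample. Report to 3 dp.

Resample values: 116, 117, 142, 117, 130, 141, 130, 142, 105.
Mean = (116 + 117 + 142 + 117 + 130 + 141 + 130 + 142 + 105) / 9 = 1140.0 / 9 = 126.667

θ* = 126.667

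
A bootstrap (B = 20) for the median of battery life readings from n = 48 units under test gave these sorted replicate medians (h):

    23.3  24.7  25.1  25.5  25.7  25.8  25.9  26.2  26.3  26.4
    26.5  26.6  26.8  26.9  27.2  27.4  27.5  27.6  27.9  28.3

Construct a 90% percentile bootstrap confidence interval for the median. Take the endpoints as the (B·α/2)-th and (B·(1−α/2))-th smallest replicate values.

(23.3, 27.9)

α = 0.10; lower rank = 20 × 0.050 = 1; upper rank = 20 × 0.950 = 19.
The 1st smallest replicate is 23.3; the 19th is 27.9.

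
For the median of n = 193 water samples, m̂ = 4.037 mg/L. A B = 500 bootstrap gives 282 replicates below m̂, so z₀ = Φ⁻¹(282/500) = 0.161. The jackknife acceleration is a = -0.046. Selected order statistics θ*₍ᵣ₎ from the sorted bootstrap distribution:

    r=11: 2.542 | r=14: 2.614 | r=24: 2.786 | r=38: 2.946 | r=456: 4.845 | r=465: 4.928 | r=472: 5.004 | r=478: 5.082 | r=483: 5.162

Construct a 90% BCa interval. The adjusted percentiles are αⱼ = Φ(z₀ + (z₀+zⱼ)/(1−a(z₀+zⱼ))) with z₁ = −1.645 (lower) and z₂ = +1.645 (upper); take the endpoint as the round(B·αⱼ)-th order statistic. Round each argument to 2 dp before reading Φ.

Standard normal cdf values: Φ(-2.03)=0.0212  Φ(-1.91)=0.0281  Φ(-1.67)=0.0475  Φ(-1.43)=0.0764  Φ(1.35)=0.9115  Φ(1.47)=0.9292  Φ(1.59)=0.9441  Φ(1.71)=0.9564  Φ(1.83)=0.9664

(2.946, 5.162)

Lower: z₀ + z₁ = 0.161 + (-1.645) = -1.484; 1 − a(z₀+z₁) = 1 − (-0.046)(-1.484) = 0.9317; argument = 0.161 + (-1.484)/0.9317 = -1.4317 → -1.43.
α₁ = Φ(-1.43) = 0.0764; rank = round(500 × 0.0764) = 38; θ*₍38₎ = 2.946.
Upper: z₀ + z₂ = 1.806; 1 − a(z₀+z₂) = 1.0831; argument = 1.8285 → 1.83; α₂ = 0.9664; rank = 483; θ*₍483₎ = 5.162.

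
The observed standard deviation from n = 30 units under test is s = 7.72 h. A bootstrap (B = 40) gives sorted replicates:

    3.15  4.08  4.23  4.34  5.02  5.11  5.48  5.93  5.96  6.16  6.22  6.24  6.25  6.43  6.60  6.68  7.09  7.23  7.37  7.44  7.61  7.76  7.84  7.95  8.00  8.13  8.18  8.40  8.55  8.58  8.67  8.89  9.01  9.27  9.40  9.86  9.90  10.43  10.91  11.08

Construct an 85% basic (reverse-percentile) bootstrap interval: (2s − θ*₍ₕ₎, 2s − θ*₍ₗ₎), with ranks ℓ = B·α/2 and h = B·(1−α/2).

Percentile endpoints at ranks 3 and 37: θ*₍3₎ = 4.23, θ*₍37₎ = 9.90.
Basic interval reflects these around s:
  lower = 2 × 7.72 − 9.90 = 5.54
  upper = 2 × 7.72 − 4.23 = 11.21

(5.54, 11.21)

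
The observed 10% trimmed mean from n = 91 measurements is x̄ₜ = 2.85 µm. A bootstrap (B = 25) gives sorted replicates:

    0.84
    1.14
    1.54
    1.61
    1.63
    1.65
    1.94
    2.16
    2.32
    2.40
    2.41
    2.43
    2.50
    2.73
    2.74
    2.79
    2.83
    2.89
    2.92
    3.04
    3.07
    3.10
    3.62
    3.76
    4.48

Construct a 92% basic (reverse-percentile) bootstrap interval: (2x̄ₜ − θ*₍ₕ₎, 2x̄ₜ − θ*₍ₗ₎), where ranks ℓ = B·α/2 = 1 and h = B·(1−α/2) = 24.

(1.94, 4.86)

Percentile endpoints at ranks 1 and 24: θ*₍1₎ = 0.84, θ*₍24₎ = 3.76.
Basic interval reflects these around x̄ₜ:
  lower = 2 × 2.85 − 3.76 = 1.94
  upper = 2 × 2.85 − 0.84 = 4.86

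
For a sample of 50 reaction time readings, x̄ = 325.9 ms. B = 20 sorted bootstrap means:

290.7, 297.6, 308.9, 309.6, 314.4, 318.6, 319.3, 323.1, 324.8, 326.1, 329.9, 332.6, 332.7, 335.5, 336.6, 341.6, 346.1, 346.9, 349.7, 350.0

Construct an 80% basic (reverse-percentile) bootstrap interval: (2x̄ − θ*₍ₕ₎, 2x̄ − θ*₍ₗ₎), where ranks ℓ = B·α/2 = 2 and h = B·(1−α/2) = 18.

Percentile endpoints at ranks 2 and 18: θ*₍2₎ = 297.6, θ*₍18₎ = 346.9.
Basic interval reflects these around x̄:
  lower = 2 × 325.9 − 346.9 = 304.9
  upper = 2 × 325.9 − 297.6 = 354.2

(304.9, 354.2)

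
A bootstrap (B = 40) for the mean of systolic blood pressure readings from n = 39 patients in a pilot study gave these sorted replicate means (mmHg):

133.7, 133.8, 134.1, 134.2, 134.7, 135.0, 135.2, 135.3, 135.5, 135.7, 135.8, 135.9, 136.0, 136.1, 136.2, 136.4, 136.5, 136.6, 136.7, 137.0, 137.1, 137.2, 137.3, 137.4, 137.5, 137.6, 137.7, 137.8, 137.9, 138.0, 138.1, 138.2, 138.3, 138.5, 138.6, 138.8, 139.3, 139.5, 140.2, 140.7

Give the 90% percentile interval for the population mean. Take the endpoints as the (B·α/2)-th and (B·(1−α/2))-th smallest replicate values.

α = 0.10; lower rank = 40 × 0.050 = 2; upper rank = 40 × 0.950 = 38.
The 2nd smallest replicate is 133.8; the 38th is 139.5.

(133.8, 139.5)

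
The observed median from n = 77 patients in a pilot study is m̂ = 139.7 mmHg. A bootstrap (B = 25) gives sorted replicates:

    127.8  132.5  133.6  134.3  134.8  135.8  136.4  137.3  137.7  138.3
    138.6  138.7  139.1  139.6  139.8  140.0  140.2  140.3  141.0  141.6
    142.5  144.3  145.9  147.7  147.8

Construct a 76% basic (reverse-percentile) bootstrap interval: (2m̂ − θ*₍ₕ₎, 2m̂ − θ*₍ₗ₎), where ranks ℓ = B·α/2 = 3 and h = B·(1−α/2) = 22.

Percentile endpoints at ranks 3 and 22: θ*₍3₎ = 133.6, θ*₍22₎ = 144.3.
Basic interval reflects these around m̂:
  lower = 2 × 139.7 − 144.3 = 135.1
  upper = 2 × 139.7 − 133.6 = 145.8

(135.1, 145.8)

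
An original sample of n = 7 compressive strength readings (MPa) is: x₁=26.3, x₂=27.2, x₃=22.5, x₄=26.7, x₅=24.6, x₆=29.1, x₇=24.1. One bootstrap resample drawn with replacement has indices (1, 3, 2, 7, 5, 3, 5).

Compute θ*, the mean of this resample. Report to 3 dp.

θ* = 24.543

Resample values: 26.3, 22.5, 27.2, 24.1, 24.6, 22.5, 24.6.
Mean = (26.3 + 22.5 + 27.2 + 24.1 + 24.6 + 22.5 + 24.6) / 7 = 171.80 / 7 = 24.543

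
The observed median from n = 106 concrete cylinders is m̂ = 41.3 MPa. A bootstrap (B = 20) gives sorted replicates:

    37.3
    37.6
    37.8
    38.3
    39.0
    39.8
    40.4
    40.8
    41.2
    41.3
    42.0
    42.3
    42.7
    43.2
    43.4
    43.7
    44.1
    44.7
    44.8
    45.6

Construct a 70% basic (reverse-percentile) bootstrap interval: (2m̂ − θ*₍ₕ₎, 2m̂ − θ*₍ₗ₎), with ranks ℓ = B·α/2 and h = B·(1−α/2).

Percentile endpoints at ranks 3 and 17: θ*₍3₎ = 37.8, θ*₍17₎ = 44.1.
Basic interval reflects these around m̂:
  lower = 2 × 41.3 − 44.1 = 38.5
  upper = 2 × 41.3 − 37.8 = 44.8

(38.5, 44.8)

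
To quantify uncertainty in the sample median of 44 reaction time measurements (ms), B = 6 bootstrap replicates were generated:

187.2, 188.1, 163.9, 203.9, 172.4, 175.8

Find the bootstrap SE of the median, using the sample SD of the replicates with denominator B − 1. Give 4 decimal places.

Bootstrap SE is the standard deviation of the 6 replicate medians.
Mean of replicates: (187.2 + 188.1 + 163.9 + 203.9 + 172.4 + 175.8) / 6 = 1091.30000 / 6 = 181.88333
Sum of squared deviations: (+5.31667)² + (+6.21667)² + (−17.98333)² + (+22.01667)² + (−9.48333)² + (−6.08333)² = 1001.98833
Variance = 1001.98833 / 5 = 200.39767
SE* = √200.39767

SE* = 14.1562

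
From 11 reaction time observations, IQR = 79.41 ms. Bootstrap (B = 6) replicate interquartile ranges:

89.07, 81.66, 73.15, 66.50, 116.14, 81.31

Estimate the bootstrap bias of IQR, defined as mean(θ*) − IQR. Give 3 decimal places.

mean(θ*) = (89.07 + 81.66 + 73.15 + 66.50 + 116.14 + 81.31) / 6 = 84.6383
bias = 84.6383 − 79.41

bias = +5.228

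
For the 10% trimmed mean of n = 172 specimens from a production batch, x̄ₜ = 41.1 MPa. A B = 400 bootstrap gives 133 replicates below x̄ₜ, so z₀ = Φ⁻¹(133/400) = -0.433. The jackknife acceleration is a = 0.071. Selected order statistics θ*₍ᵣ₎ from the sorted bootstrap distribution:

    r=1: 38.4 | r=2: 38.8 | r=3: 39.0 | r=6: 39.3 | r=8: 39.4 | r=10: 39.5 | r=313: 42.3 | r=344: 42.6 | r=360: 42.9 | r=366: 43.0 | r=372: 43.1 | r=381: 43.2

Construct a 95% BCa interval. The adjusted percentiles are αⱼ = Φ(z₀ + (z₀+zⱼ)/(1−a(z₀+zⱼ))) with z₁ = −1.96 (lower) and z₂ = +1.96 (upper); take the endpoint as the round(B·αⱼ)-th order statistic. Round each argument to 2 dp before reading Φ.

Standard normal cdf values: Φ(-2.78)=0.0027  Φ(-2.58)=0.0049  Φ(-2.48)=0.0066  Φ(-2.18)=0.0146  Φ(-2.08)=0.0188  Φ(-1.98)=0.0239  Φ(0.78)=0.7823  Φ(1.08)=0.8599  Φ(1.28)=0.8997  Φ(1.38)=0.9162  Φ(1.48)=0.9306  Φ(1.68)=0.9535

Lower: z₀ + z₁ = -0.433 + (-1.960) = -2.393; 1 − a(z₀+z₁) = 1 − (0.071)(-2.393) = 1.1699; argument = -0.433 + (-2.393)/1.1699 = -2.4785 → -2.48.
α₁ = Φ(-2.48) = 0.0066; rank = round(400 × 0.0066) = 3; θ*₍3₎ = 39.0.
Upper: z₀ + z₂ = 1.527; 1 − a(z₀+z₂) = 0.8916; argument = 1.2797 → 1.28; α₂ = 0.8997; rank = 360; θ*₍360₎ = 42.9.

(39.0, 42.9)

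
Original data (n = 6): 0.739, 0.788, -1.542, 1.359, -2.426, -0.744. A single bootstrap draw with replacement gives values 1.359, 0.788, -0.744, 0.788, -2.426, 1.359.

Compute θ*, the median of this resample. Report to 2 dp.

Sorted: -2.426, -0.744, 0.788, 0.788, 1.359, 1.359
Median = average of the two middle values = 0.79

θ* = 0.79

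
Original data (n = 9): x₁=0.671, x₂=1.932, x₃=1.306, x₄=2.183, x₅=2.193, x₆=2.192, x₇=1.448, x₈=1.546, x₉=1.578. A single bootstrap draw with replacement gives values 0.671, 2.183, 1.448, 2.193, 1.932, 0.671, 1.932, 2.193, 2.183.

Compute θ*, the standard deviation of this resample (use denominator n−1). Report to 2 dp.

Mean = 1.7118; sum of squared deviations = 3.2403
s² = 3.2403 / 8 = 0.4050
s = √0.4050 = 0.64

θ* = 0.64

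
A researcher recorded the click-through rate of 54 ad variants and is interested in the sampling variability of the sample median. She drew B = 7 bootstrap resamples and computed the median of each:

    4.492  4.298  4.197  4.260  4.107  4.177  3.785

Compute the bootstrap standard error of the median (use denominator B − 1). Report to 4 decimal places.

Bootstrap SE is the standard deviation of the 7 replicate medians.
Mean of replicates: (4.492 + 4.298 + 4.197 + 4.260 + 4.107 + 4.177 + 3.785) / 7 = 29.31600 / 7 = 4.18800
Sum of squared deviations: (+0.30400)² + (+0.11000)² + (+0.00900)² + (+0.07200)² + (−0.08100)² + (−0.01100)² + (−0.40300)² = 0.27887
Variance = 0.27887 / 6 = 0.04648
SE* = √0.04648

SE* = 0.2156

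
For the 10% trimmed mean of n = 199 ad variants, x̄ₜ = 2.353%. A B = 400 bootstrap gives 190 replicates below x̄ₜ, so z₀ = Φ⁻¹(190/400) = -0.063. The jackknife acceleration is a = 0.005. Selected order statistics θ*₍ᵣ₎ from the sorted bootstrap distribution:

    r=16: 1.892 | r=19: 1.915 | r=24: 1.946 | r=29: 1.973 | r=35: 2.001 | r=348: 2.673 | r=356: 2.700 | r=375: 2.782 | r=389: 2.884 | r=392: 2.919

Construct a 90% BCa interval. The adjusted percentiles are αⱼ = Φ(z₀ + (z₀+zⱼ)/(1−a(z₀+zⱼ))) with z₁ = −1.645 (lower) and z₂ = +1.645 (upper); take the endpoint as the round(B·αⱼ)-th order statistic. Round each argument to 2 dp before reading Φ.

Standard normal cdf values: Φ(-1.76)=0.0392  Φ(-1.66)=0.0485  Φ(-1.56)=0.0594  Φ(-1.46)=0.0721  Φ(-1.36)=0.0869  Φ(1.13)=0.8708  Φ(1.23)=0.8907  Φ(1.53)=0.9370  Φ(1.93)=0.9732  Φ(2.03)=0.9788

Lower: z₀ + z₁ = -0.063 + (-1.645) = -1.708; 1 − a(z₀+z₁) = 1 − (0.005)(-1.708) = 1.0085; argument = -0.063 + (-1.708)/1.0085 = -1.7565 → -1.76.
α₁ = Φ(-1.76) = 0.0392; rank = round(400 × 0.0392) = 16; θ*₍16₎ = 1.892.
Upper: z₀ + z₂ = 1.582; 1 − a(z₀+z₂) = 0.9921; argument = 1.5316 → 1.53; α₂ = 0.9370; rank = 375; θ*₍375₎ = 2.782.

(1.892, 2.782)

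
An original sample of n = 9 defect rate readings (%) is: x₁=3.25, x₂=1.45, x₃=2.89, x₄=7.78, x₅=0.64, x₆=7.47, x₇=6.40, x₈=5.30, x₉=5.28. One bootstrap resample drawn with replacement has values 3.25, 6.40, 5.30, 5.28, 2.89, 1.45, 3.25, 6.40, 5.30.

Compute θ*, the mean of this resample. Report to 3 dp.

Mean = (3.25 + 6.40 + 5.30 + 5.28 + 2.89 + 1.45 + 3.25 + 6.40 + 5.30) / 9 = 39.520 / 9 = 4.391

θ* = 4.391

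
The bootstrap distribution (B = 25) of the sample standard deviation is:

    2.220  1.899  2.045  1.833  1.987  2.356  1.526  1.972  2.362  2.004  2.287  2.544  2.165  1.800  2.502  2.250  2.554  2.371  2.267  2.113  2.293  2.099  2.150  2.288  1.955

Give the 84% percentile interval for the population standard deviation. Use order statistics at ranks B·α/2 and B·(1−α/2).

Sorted replicates: 1.526, 1.800, 1.833, 1.899, 1.955, 1.972, 1.987, 2.004, 2.045, 2.099, 2.113, 2.150, 2.165, 2.220, 2.250, 2.267, 2.287, 2.288, 2.293, 2.356, 2.362, 2.371, 2.502, 2.544, 2.554
α = 0.16; lower rank = 25 × 0.080 = 2; upper rank = 25 × 0.920 = 23.
The 2nd smallest replicate is 1.800; the 23rd is 2.502.

(1.800, 2.502)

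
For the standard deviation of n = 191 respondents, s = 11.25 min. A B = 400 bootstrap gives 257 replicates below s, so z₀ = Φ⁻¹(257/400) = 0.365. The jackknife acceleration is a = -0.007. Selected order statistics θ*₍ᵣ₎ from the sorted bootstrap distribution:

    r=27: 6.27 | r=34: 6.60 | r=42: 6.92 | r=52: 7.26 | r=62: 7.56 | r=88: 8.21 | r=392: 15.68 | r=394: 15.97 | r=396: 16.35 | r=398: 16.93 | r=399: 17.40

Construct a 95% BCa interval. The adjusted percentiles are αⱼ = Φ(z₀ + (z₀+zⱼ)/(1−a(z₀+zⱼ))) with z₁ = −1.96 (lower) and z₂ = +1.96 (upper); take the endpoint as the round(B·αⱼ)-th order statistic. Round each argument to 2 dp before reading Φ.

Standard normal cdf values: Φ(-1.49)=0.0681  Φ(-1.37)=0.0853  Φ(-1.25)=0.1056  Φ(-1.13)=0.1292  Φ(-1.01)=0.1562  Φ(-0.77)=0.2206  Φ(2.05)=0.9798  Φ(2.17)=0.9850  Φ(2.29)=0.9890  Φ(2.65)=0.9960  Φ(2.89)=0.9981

Lower: z₀ + z₁ = 0.365 + (-1.960) = -1.595; 1 − a(z₀+z₁) = 1 − (-0.007)(-1.595) = 0.9888; argument = 0.365 + (-1.595)/0.9888 = -1.2480 → -1.25.
α₁ = Φ(-1.25) = 0.1056; rank = round(400 × 0.1056) = 42; θ*₍42₎ = 6.92.
Upper: z₀ + z₂ = 2.325; 1 − a(z₀+z₂) = 1.0163; argument = 2.6528 → 2.65; α₂ = 0.9960; rank = 398; θ*₍398₎ = 16.93.

(6.92, 16.93)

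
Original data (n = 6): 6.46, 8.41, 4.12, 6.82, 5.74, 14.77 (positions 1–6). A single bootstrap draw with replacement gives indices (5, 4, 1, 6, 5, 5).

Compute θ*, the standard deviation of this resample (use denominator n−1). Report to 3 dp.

θ* = 3.569

Resample values: 5.74, 6.82, 6.46, 14.77, 5.74, 5.74.
Mean = 7.5450; sum of squared deviations = 63.6775
s² = 63.6775 / 5 = 12.7355
s = √12.7355 = 3.569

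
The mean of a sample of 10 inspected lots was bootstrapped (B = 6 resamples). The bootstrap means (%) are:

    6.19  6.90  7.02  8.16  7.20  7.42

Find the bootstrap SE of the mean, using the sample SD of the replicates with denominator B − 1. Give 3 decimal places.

SE* = 0.648

Bootstrap SE is the standard deviation of the 6 replicate means.
Mean of replicates: (6.19 + 6.90 + 7.02 + 8.16 + 7.20 + 7.42) / 6 = 42.8900 / 6 = 7.1483
Sum of squared deviations: (−0.9583)² + (−0.2483)² + (−0.1283)² + (+1.0117)² + (+0.0517)² + (+0.2717)² = 2.0965
Variance = 2.0965 / 5 = 0.4193
SE* = √0.4193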